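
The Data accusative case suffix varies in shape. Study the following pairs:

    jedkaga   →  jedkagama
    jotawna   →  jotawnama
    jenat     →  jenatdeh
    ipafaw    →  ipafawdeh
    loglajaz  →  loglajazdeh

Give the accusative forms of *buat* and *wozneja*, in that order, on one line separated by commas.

buatdeh, woznejama

The suffix is conditioned by the final sound: -deh when the stem ends in a consonant (*jenat*, *ipafaw*, *loglajaz*); -ma when the stem ends in a vowel (*jedkaga*, *jotawna*).
*buat*: final sound = /t/, a consonant → -deh → *buatdeh*.
The final sound of *wozneja* is /a/, which is a vowel, so the suffix is -ma, giving *woznejama*.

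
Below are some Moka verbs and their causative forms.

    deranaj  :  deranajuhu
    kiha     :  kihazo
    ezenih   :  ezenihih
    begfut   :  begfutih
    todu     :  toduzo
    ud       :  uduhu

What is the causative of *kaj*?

kajuhu

The pattern is voicing of the final sound: -ih when the stem ends in a voiceless consonant (*ezenih*, *begfut*); -uhu when the stem ends in a voiced consonant (*deranaj*, *ud*); -zo when the stem ends in a vowel (*kiha*, *todu*).
*kaj* — final sound /j/ (a voiced consonant) → -uhu → *kajuhu*.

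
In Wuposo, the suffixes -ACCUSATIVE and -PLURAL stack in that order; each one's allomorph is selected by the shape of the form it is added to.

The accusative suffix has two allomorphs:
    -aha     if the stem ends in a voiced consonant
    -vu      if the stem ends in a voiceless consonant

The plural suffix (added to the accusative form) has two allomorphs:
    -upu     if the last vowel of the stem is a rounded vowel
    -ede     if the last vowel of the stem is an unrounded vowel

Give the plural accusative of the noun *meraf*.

merafvuupu

The final consonant of *meraf* is /f/, which is voiceless, so the accusative suffix is -vu, giving *merafvu*.
The accusative form *merafvu*: last vowel = /u/, a rounded vowel → -upu → *merafvuupu*.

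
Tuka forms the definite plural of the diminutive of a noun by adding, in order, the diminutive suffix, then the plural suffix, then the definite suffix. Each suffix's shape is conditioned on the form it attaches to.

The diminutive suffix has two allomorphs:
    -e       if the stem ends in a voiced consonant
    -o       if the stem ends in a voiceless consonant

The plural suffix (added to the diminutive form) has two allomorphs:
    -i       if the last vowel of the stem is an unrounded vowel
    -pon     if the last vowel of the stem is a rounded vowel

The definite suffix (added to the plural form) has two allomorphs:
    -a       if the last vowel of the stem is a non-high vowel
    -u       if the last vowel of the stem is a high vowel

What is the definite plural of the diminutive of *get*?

getopona

*get* — final consonant /t/ (voiceless) → -o → *geto*.
The diminutive form *geto* — last vowel /o/ (a rounded vowel) → -pon → *getopon*.
The plural form *getopon* — last vowel /o/ (a non-high vowel) → -a → *getopona*.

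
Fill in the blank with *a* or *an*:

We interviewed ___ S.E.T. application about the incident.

an

The indefinite article is chosen by the initial *sound* of the following word, not its spelling.
The initialism *S.E.T.* is read letter by letter; the first letter, S, is pronounced /ɛs/, which begins with a vowel sound.
So the article is *an*: We interviewed an S.E.T. application about the incident.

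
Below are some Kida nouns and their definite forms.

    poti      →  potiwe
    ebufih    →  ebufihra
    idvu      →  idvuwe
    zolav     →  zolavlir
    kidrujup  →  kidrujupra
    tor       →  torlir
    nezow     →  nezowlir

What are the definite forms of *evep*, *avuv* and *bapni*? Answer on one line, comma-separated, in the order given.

evepra, avuvlir, bapniwe

The pattern is voicing of the final sound: -ra when the stem ends in a voiceless consonant (*ebufih*, *kidrujup*); -lir when the stem ends in a voiced consonant (*zolav*, *tor*, *nezow*); -we when the stem ends in a vowel (*poti*, *idvu*).
Since the final sound of *evep* is /p/ (a voiceless consonant), it takes -ra, giving *evepra*.
*avuv* — final sound /v/ (a voiced consonant) → -lir → *avuvlir*.
*bapni* — final sound /i/ (a vowel) → -we → *bapniwe*.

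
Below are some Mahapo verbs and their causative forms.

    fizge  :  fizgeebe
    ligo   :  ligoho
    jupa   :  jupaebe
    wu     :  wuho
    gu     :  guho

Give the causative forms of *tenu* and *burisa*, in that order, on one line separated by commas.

tenuho, burisaebe

The suffix is conditioned by the last vowel: -ho when the last vowel of the stem is a rounded vowel (*ligo*, *wu*, *gu*); -ebe when the last vowel of the stem is an unrounded vowel (*fizge*, *jupa*).
*tenu* — last vowel /u/ (a rounded vowel) → -ho → *tenuho*.
The last vowel of *burisa* is /a/, which is an unrounded vowel, so the suffix is -ebe, giving *burisaebe*.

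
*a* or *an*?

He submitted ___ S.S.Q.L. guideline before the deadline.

an

The indefinite article is chosen by the initial *sound* of the following word, not its spelling.
The initialism *S.S.Q.L.* is read letter by letter; the first letter, S, is pronounced /ɛs/, which begins with a vowel sound.
So the article is *an*: He submitted an S.S.Q.L. guideline before the deadline.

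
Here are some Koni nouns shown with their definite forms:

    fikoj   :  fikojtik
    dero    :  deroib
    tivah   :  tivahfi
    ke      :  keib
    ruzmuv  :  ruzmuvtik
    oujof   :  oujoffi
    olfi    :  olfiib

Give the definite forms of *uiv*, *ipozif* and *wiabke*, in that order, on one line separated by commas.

uivtik, ipoziffi, wiabkeib

The pattern is voicing of the final sound: -fi when the stem ends in a voiceless consonant (*tivah*, *oujof*); -tik when the stem ends in a voiced consonant (*fikoj*, *ruzmuv*); -ib when the stem ends in a vowel (*dero*, *ke*, *olfi*).
The final sound of *uiv* is /v/, which is a voiced consonant, so the suffix is -tik, giving *uivtik*.
*ipozif*: final sound = /f/, a voiceless consonant → -fi → *ipoziffi*.
*wiabke*: final sound = /e/, a vowel → -ib → *wiabkeib*.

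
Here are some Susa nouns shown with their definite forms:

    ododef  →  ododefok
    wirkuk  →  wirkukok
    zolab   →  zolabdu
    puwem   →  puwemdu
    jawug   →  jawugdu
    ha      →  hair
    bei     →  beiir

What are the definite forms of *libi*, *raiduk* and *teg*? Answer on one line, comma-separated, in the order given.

libiir, raidukok, tegdu

The pattern is voicing of the final sound: -ok when the stem ends in a voiceless consonant (*ododef*, *wirkuk*); -du when the stem ends in a voiced consonant (*zolab*, *puwem*, *jawug*); -ir when the stem ends in a vowel (*ha*, *bei*).
Since the final sound of *libi* is /i/ (a vowel), it takes -ir, giving *libiir*.
*raiduk*: final sound = /k/, a voiceless consonant → -ok → *raidukok*.
*teg* — final sound /g/ (a voiced consonant) → -du → *tegdu*.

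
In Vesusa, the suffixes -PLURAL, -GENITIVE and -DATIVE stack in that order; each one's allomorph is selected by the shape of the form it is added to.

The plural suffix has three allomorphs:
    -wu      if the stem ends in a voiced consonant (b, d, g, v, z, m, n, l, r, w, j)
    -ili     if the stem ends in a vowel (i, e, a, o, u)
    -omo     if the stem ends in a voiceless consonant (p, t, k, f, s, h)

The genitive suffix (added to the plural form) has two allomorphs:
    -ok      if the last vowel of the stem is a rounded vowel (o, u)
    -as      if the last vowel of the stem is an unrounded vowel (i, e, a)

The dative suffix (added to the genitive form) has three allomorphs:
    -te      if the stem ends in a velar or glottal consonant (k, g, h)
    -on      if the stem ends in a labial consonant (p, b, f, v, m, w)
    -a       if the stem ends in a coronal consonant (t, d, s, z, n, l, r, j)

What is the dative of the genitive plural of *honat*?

The final sound of *honat* is /t/, which is a voiceless consonant, so the plural suffix is -omo, giving *honatomo*.
The plural form *honatomo*: last vowel = /o/, a rounded vowel → -ok → *honatomook*.
The genitive form *honatomook* — final consonant /k/ (velar/glottal) → -te → *honatomookte*.

honatomookte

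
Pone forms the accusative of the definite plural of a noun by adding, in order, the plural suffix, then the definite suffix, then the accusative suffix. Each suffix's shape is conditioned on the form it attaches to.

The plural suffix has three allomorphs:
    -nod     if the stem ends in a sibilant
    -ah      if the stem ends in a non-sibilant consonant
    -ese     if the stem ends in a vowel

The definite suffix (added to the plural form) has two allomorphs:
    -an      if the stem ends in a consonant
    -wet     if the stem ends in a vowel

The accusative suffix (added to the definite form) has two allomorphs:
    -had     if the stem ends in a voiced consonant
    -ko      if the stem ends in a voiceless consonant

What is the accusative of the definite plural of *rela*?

Since the final sound of *rela* is /a/ (a vowel), it takes -ese, giving *relaese*.
The plural form *relaese*: final sound = /e/, a vowel → -wet → *relaesewet*.
The definite form *relaesewet* — final consonant /t/ (voiceless) → -ko → *relaesewetko*.

relaesewetko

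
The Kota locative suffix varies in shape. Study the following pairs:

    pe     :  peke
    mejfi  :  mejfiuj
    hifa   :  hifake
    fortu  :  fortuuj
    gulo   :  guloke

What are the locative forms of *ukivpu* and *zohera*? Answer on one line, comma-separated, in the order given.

ukivpuuj, zoherake

The suffix is conditioned by the last vowel: -uj when the last vowel of the stem is a high vowel (*mejfi*, *fortu*); -ke when the last vowel of the stem is a non-high vowel (*pe*, *hifa*, *gulo*).
*ukivpu* — last vowel /u/ (a high vowel) → -uj → *ukivpuuj*.
*zohera* — last vowel /a/ (a non-high vowel) → -ke → *zoherake*.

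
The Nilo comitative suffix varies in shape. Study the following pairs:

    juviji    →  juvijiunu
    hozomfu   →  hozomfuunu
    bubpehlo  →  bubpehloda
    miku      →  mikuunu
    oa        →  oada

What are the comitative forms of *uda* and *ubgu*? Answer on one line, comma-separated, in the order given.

Looking at the last vowel of each stem: -unu when the last vowel of the stem is a high vowel (*juviji*, *hozomfu*, *miku*); -da when the last vowel of the stem is a non-high vowel (*bubpehlo*, *oa*).
*uda* — last vowel /a/ (a non-high vowel) → -da → *udada*.
The last vowel of *ubgu* is /u/, which is a high vowel, so the suffix is -unu, giving *ubguunu*.

udada, ubguunu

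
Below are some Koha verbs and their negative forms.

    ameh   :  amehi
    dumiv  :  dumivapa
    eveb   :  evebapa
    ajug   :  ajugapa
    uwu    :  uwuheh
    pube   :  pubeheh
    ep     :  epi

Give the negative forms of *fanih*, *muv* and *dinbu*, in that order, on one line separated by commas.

The pattern is voicing of the final sound: -i when the stem ends in a voiceless consonant (*ameh*, *ep*); -apa when the stem ends in a voiced consonant (*dumiv*, *eveb*, *ajug*); -heh when the stem ends in a vowel (*uwu*, *pube*).
Since the final sound of *fanih* is /h/ (a voiceless consonant), it takes -i, giving *fanihi*.
*muv*: final sound = /v/, a voiced consonant → -apa → *muvapa*.
The final sound of *dinbu* is /u/, which is a vowel, so the suffix is -heh, giving *dinbuheh*.

fanihi, muvapa, dinbuheh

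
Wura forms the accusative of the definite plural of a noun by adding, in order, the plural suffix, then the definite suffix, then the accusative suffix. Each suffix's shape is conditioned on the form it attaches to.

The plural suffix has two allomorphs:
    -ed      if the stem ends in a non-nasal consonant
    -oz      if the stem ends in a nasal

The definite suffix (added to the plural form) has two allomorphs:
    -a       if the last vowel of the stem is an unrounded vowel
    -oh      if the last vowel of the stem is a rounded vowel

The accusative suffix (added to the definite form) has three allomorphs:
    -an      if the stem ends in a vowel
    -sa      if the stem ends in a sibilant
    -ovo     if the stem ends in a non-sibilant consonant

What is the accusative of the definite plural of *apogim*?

apogimozohovo

Since the final consonant of *apogim* is /m/ (a nasal), it takes -oz, giving *apogimoz*.
The last vowel of the plural form *apogimoz* is /o/, which is a rounded vowel, so the definite suffix is -oh, giving *apogimozoh*.
Since the final sound of the definite form *apogimozoh* is /h/ (a non-sibilant consonant), it takes -ovo, giving *apogimozohovo*.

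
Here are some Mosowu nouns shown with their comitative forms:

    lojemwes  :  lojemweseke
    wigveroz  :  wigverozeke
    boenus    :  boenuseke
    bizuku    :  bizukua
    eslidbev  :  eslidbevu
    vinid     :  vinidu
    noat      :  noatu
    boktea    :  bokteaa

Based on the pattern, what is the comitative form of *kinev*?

Looking at the final sound of each stem: -eke when the stem ends in a sibilant (*lojemwes*, *wigveroz*, *boenus*); -u when the stem ends in a non-sibilant consonant (*eslidbev*, *vinid*, *noat*); -a when the stem ends in a vowel (*bizuku*, *boktea*).
*kinev*: final sound = /v/, a non-sibilant consonant → -u → *kinevu*.

kinevu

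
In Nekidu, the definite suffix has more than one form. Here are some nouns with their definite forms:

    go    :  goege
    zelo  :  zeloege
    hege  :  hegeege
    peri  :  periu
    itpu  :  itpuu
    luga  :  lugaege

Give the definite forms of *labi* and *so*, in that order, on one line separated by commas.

labiu, soege

Looking at the last vowel of each stem: -u when the last vowel of the stem is a high vowel (*peri*, *itpu*); -ege when the last vowel of the stem is a non-high vowel (*go*, *zelo*, *hege*, *luga*).
*labi*: last vowel = /i/, a high vowel → -u → *labiu*.
*so*: last vowel = /o/, a non-high vowel → -ege → *soege*.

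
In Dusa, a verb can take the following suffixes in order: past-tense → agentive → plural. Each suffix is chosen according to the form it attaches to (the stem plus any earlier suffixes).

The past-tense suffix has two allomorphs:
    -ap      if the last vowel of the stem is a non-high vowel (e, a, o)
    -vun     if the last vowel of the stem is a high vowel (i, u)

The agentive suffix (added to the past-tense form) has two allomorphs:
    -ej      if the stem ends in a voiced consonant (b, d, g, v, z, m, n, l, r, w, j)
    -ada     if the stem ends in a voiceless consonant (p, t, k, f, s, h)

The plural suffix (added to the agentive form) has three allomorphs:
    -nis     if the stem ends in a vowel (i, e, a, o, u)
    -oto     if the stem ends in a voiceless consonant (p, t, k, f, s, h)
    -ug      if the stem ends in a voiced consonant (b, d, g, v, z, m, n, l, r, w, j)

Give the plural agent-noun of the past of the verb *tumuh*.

*tumuh*: last vowel = /u/, a high vowel → -vun → *tumuhvun*.
The past-tense form *tumuhvun*: final consonant = /n/, voiced → -ej → *tumuhvunej*.
The agentive form *tumuhvunej* — final sound /j/ (a voiced consonant) → -ug → *tumuhvunejug*.

tumuhvunejug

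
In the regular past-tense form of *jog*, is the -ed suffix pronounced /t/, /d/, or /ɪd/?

/d/

The stem *jog* ends in a voiced sound other than /d/.
The -ed suffix is realized as /ɪd/ after /t, d/; as /t/ after other voiceless consonants; and as /d/ after other voiced sounds.
So -ed on *jog* is pronounced /d/.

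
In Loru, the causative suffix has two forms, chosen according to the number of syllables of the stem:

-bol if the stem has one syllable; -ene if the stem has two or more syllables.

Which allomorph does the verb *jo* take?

*jo* (one syllable) → -bol.

-bol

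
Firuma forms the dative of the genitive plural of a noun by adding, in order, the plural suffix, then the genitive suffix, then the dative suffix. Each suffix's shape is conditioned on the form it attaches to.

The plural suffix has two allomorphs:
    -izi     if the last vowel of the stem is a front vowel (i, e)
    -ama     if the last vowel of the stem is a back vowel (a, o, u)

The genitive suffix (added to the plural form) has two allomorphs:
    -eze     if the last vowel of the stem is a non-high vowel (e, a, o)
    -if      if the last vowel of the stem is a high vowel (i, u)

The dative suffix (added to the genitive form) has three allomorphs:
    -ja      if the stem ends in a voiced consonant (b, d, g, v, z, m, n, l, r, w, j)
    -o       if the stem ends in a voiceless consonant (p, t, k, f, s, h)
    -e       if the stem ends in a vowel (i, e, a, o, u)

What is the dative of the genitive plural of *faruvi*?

faruviiziifo

The last vowel of *faruvi* is /i/, which is a front vowel, so the plural suffix is -izi, giving *faruviizi*.
Since the last vowel of the plural form *faruviizi* is /i/ (a high vowel), it takes -if, giving *faruviiziif*.
The final sound of the genitive form *faruviiziif* is /f/, which is a voiceless consonant, so the dative suffix is -o, giving *faruviiziifo*.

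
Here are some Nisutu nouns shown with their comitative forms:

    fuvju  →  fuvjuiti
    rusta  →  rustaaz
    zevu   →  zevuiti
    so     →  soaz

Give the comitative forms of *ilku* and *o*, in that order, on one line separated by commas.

ilkuiti, oaz

The suffix is conditioned by the last vowel: -iti when the last vowel of the stem is a high vowel (*fuvju*, *zevu*); -az when the last vowel of the stem is a non-high vowel (*rusta*, *so*).
*ilku*: last vowel = /u/, a high vowel → -iti → *ilkuiti*.
The last vowel of *o* is /o/, which is a non-high vowel, so the suffix is -az, giving *oaz*.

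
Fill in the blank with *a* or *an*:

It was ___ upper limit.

an

The indefinite article is chosen by the initial *sound* of the following word, not its spelling.
*upper* begins with the sound /ʌ/ (u pronounced /ʌ/) — a vowel sound.
So the article is *an*: It was an upper limit.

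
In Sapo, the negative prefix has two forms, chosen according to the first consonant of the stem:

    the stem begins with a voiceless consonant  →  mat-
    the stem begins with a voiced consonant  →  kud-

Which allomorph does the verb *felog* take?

*felog* — first consonant /f/ (voiceless) → mat-.

mat-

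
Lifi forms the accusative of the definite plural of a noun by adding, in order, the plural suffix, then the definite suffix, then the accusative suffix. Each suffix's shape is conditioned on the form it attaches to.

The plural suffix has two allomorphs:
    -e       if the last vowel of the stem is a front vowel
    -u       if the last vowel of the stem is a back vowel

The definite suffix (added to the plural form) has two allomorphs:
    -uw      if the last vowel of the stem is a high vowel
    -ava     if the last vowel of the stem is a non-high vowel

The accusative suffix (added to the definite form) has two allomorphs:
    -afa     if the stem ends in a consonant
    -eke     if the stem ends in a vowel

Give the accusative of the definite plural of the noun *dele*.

deleeavaeke

*dele*: last vowel = /e/, a front vowel → -e → *delee*.
Since the last vowel of the plural form *delee* is /e/ (a non-high vowel), it takes -ava, giving *deleeava*.
The definite form *deleeava*: final sound = /a/, a vowel → -eke → *deleeavaeke*.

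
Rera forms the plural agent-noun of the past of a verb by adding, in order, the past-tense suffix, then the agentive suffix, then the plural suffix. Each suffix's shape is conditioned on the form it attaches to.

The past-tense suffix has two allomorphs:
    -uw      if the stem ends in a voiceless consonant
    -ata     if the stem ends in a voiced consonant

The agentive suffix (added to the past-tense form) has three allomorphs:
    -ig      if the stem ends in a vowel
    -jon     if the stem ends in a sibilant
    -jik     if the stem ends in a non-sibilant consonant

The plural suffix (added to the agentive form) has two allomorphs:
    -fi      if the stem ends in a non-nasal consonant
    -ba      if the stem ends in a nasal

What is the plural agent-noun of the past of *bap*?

The final consonant of *bap* is /p/, which is voiceless, so the past-tense suffix is -uw, giving *bapuw*.
The past-tense form *bapuw* — final sound /w/ (a non-sibilant consonant) → -jik → *bapuwjik*.
Since the final consonant of the agentive form *bapuwjik* is /k/ (non-nasal), it takes -fi, giving *bapuwjikfi*.

bapuwjikfi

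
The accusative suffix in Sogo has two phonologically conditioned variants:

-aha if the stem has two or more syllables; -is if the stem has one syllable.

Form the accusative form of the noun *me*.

meis

With one syllable, *me* takes -is → *meis*.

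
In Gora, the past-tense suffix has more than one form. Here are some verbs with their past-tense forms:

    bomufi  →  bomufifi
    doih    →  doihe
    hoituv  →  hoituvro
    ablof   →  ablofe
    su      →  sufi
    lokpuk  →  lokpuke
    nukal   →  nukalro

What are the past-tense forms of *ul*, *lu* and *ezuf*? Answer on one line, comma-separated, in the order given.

ulro, lufi, ezufe

The pattern is voicing of the final sound: -e when the stem ends in a voiceless consonant (*doih*, *ablof*, *lokpuk*); -ro when the stem ends in a voiced consonant (*hoituv*, *nukal*); -fi when the stem ends in a vowel (*bomufi*, *su*).
*ul*: final sound = /l/, a voiced consonant → -ro → *ulro*.
The final sound of *lu* is /u/, which is a vowel, so the suffix is -fi, giving *lufi*.
*ezuf* — final sound /f/ (a voiceless consonant) → -e → *ezufe*.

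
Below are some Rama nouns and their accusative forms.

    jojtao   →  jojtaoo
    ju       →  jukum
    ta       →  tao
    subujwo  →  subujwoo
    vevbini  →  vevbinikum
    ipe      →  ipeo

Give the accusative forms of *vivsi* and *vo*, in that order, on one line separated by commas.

vivsikum, voo

Looking at the last vowel of each stem: -kum when the last vowel of the stem is a high vowel (*ju*, *vevbini*); -o when the last vowel of the stem is a non-high vowel (*jojtao*, *ta*, *subujwo*, *ipe*).
The last vowel of *vivsi* is /i/, which is a high vowel, so the suffix is -kum, giving *vivsikum*.
*vo*: last vowel = /o/, a non-high vowel → -o → *voo*.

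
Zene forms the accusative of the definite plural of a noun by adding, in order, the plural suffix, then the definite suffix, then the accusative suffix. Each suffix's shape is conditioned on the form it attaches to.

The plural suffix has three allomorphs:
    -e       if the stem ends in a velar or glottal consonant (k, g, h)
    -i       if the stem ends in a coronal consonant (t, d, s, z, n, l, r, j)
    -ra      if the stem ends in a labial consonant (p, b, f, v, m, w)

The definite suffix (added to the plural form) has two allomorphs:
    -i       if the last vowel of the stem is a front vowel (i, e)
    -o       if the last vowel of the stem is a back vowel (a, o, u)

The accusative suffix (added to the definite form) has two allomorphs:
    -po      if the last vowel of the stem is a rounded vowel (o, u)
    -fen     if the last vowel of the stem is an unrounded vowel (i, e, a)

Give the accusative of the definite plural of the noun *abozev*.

abozevraopo

Since the final consonant of *abozev* is /v/ (labial), it takes -ra, giving *abozevra*.
The plural form *abozevra* — last vowel /a/ (a back vowel) → -o → *abozevrao*.
The last vowel of the definite form *abozevrao* is /o/, which is a rounded vowel, so the accusative suffix is -po, giving *abozevraopo*.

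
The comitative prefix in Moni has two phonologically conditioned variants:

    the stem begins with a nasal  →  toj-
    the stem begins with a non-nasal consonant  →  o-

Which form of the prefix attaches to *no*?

*no*: first consonant = /n/, a nasal → toj-.

toj-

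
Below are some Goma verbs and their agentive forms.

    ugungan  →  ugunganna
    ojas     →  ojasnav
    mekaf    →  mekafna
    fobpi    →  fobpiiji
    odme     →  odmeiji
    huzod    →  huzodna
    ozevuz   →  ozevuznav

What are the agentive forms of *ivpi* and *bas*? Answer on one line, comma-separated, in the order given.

The alternation tracks the final sound of the stem — -nav when the stem ends in a sibilant (*ojas*, *ozevuz*); -na when the stem ends in a non-sibilant consonant (*ugungan*, *mekaf*, *huzod*); -iji when the stem ends in a vowel (*fobpi*, *odme*).
*ivpi*: final sound = /i/, a vowel → -iji → *ivpiiji*.
The final sound of *bas* is /s/, which is a sibilant, so the suffix is -nav, giving *basnav*.

ivpiiji, basnav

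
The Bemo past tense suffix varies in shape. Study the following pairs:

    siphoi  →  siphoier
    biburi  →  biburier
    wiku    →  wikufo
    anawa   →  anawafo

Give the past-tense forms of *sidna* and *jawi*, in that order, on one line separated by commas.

sidnafo, jawier

The pattern is front/back vowel harmony: -er when the last vowel of the stem is a front vowel (*siphoi*, *biburi*); -fo when the last vowel of the stem is a back vowel (*wiku*, *anawa*).
The last vowel of *sidna* is /a/, which is a back vowel, so the suffix is -fo, giving *sidnafo*.
*jawi* — last vowel /i/ (a front vowel) → -er → *jawier*.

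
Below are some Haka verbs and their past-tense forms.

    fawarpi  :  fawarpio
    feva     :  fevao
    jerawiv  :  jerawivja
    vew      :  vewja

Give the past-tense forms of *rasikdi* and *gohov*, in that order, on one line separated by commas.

The alternation tracks the final sound of the stem — -ja when the stem ends in a consonant (*jerawiv*, *vew*); -o when the stem ends in a vowel (*fawarpi*, *feva*).
The final sound of *rasikdi* is /i/, which is a vowel, so the suffix is -o, giving *rasikdio*.
*gohov* — final sound /v/ (a consonant) → -ja → *gohovja*.

rasikdio, gohovja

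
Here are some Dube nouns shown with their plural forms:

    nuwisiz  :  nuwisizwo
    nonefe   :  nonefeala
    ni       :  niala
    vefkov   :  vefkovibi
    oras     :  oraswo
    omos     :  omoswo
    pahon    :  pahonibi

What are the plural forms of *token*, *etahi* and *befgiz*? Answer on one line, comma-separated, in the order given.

tokenibi, etahiala, befgizwo

The pattern is sibilance of the final sound: -wo when the stem ends in a sibilant (*nuwisiz*, *oras*, *omos*); -ibi when the stem ends in a non-sibilant consonant (*vefkov*, *pahon*); -ala when the stem ends in a vowel (*nonefe*, *ni*).
Since the final sound of *token* is /n/ (a non-sibilant consonant), it takes -ibi, giving *tokenibi*.
*etahi* — final sound /i/ (a vowel) → -ala → *etahiala*.
The final sound of *befgiz* is /z/, which is a sibilant, so the suffix is -wo, giving *befgizwo*.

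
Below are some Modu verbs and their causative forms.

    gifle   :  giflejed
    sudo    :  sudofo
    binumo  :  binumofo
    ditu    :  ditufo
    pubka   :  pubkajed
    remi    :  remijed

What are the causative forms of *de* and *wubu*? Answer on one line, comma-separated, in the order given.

The pattern is rounding harmony: -fo when the last vowel of the stem is a rounded vowel (*sudo*, *binumo*, *ditu*); -jed when the last vowel of the stem is an unrounded vowel (*gifle*, *pubka*, *remi*).
*de* — last vowel /e/ (an unrounded vowel) → -jed → *dejed*.
*wubu* — last vowel /u/ (a rounded vowel) → -fo → *wubufo*.

dejed, wubufo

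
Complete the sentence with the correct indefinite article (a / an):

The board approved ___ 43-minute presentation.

The indefinite article is chosen by the initial *sound* of the following word, not its spelling.
The number *43* is spoken "forty-…", beginning with /ˈfɔrti/ — a consonant sound.
So the article is *a*: The board approved a 43-minute presentation.

a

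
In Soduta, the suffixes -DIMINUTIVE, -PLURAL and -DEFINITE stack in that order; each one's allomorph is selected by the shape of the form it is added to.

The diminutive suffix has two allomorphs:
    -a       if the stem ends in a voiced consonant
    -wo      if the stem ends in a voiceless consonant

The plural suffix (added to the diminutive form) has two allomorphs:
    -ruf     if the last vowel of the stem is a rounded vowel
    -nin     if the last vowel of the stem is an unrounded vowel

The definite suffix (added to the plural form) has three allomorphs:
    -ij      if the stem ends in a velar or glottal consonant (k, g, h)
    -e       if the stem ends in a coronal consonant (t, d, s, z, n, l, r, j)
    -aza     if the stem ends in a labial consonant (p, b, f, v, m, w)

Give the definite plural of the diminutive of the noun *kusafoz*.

The final consonant of *kusafoz* is /z/, which is voiced, so the diminutive suffix is -a, giving *kusafoza*.
Since the last vowel of the diminutive form *kusafoza* is /a/ (an unrounded vowel), it takes -nin, giving *kusafozanin*.
The final consonant of the plural form *kusafozanin* is /n/, which is coronal, so the definite suffix is -e, giving *kusafozanine*.

kusafozanine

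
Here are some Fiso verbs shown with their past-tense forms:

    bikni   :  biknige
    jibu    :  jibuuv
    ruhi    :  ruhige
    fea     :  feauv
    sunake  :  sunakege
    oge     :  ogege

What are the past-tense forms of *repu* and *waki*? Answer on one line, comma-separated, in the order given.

Looking at the last vowel of each stem: -ge when the last vowel of the stem is a front vowel (*bikni*, *ruhi*, *sunake*, *oge*); -uv when the last vowel of the stem is a back vowel (*jibu*, *fea*).
*repu* — last vowel /u/ (a back vowel) → -uv → *repuuv*.
The last vowel of *waki* is /i/, which is a front vowel, so the suffix is -ge, giving *wakige*.

repuuv, wakige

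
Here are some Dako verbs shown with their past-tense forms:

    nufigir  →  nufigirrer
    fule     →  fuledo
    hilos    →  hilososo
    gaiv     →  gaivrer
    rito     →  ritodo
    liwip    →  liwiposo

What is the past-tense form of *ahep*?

aheposo

The pattern is voicing of the final sound: -oso when the stem ends in a voiceless consonant (*hilos*, *liwip*); -rer when the stem ends in a voiced consonant (*nufigir*, *gaiv*); -do when the stem ends in a vowel (*fule*, *rito*).
*ahep* — final sound /p/ (a voiceless consonant) → -oso → *aheposo*.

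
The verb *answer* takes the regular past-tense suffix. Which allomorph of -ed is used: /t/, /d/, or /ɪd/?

/d/

The stem *answer* ends in a voiced sound other than /d/.
The -ed suffix is realized as /ɪd/ after /t, d/; as /t/ after other voiceless consonants; and as /d/ after other voiced sounds.
So -ed on *answer* is pronounced /d/.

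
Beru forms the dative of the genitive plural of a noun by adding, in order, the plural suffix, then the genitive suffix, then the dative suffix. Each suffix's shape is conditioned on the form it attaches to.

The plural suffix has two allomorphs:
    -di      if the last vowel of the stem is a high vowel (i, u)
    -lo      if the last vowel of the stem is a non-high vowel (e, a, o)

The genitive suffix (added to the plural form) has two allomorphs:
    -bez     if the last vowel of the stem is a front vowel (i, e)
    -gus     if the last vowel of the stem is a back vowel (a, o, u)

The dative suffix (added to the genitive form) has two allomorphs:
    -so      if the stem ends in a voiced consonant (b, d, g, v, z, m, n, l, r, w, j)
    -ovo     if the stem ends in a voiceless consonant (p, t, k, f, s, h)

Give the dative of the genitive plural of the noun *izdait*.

izdaitdibezso

*izdait* — last vowel /i/ (a high vowel) → -di → *izdaitdi*.
The plural form *izdaitdi* — last vowel /i/ (a front vowel) → -bez → *izdaitdibez*.
The genitive form *izdaitdibez* — final consonant /z/ (voiced) → -so → *izdaitdibezso*.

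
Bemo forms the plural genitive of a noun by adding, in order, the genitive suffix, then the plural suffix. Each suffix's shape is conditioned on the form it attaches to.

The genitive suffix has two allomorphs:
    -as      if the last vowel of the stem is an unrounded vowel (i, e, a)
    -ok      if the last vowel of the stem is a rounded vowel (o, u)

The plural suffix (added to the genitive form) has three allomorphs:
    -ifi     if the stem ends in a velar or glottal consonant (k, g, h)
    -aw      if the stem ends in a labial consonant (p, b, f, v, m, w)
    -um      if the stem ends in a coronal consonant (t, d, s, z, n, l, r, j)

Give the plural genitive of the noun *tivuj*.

tivujokifi

*tivuj* — last vowel /u/ (a rounded vowel) → -ok → *tivujok*.
The final consonant of the genitive form *tivujok* is /k/, which is velar/glottal, so the plural suffix is -ifi, giving *tivujokifi*.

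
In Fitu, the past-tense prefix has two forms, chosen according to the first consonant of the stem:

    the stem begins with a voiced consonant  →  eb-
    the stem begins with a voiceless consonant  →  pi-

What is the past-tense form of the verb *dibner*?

The first consonant of *dibner* is /d/, which is voiced, so the prefix is eb-, giving *ebdibner*.

ebdibner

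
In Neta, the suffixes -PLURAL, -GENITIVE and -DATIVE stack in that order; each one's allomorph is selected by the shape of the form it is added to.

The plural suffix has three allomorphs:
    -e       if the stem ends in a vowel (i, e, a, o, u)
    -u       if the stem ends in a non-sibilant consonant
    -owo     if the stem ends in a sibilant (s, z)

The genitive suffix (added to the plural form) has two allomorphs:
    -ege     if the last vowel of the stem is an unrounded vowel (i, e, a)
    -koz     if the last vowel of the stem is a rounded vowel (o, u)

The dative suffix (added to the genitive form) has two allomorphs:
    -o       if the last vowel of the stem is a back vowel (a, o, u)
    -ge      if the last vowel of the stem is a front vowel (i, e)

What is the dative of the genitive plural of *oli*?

The final sound of *oli* is /i/, which is a vowel, so the plural suffix is -e, giving *olie*.
The plural form *olie*: last vowel = /e/, an unrounded vowel → -ege → *olieege*.
Since the last vowel of the genitive form *olieege* is /e/ (a front vowel), it takes -ge, giving *olieegege*.

olieegege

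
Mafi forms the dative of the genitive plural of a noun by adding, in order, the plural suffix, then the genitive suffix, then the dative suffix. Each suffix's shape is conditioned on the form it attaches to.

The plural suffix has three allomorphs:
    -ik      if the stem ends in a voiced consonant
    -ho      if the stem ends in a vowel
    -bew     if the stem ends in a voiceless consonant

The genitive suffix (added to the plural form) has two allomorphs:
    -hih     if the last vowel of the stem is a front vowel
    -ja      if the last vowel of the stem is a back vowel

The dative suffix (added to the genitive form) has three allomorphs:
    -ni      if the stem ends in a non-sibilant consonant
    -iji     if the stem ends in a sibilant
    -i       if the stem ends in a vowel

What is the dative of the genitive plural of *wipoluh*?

wipoluhbewhihni

*wipoluh* — final sound /h/ (a voiceless consonant) → -bew → *wipoluhbew*.
Since the last vowel of the plural form *wipoluhbew* is /e/ (a front vowel), it takes -hih, giving *wipoluhbewhih*.
The genitive form *wipoluhbewhih*: final sound = /h/, a non-sibilant consonant → -ni → *wipoluhbewhihni*.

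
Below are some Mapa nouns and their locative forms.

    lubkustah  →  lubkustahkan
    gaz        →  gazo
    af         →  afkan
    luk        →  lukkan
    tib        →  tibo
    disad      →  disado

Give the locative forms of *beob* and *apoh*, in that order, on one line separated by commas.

The alternation tracks the final consonant of the stem — -kan when the stem ends in a voiceless consonant (*lubkustah*, *af*, *luk*); -o when the stem ends in a voiced consonant (*gaz*, *tib*, *disad*).
Since the final consonant of *beob* is /b/ (voiced), it takes -o, giving *beobo*.
*apoh*: final consonant = /h/, voiceless → -kan → *apohkan*.

beobo, apohkan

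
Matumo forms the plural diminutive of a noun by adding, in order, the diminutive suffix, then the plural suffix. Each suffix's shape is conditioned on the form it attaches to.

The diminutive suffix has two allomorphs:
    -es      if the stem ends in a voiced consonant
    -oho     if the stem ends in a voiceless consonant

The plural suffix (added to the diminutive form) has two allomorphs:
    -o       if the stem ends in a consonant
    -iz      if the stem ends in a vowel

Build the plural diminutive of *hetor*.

hetoreso

*hetor* — final consonant /r/ (voiced) → -es → *hetores*.
The diminutive form *hetores* — final sound /s/ (a consonant) → -o → *hetoreso*.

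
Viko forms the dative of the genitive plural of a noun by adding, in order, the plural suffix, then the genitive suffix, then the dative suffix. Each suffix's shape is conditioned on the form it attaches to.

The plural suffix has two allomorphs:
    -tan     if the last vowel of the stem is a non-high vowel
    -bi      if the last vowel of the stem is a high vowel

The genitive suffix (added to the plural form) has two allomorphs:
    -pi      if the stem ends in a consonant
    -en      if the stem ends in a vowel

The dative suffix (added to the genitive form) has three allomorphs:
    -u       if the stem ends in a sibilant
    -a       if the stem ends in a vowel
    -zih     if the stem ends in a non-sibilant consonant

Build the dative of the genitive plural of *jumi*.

jumibienzih

Since the last vowel of *jumi* is /i/ (a high vowel), it takes -bi, giving *jumibi*.
The plural form *jumibi* — final sound /i/ (a vowel) → -en → *jumibien*.
The genitive form *jumibien*: final sound = /n/, a non-sibilant consonant → -zih → *jumibienzih*.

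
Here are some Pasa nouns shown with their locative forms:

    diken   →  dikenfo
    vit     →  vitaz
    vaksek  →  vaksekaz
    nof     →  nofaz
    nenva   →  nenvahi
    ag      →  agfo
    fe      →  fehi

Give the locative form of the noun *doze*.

dozehi

Looking at the final sound of each stem: -az when the stem ends in a voiceless consonant (*vit*, *vaksek*, *nof*); -fo when the stem ends in a voiced consonant (*diken*, *ag*); -hi when the stem ends in a vowel (*nenva*, *fe*).
Since the final sound of *doze* is /e/ (a vowel), it takes -hi, giving *dozehi*.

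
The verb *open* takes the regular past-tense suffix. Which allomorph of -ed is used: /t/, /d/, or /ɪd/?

The stem *open* ends in a voiced sound other than /d/.
The -ed suffix is realized as /ɪd/ after /t, d/; as /t/ after other voiceless consonants; and as /d/ after other voiced sounds.
So -ed on *open* is pronounced /d/.

/d/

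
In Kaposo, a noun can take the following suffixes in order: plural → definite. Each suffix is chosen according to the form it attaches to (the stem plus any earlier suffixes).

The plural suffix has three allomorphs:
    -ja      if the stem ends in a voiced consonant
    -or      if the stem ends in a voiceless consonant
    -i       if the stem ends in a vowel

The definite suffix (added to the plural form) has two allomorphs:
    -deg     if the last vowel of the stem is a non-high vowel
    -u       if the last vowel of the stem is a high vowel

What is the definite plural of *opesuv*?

opesuvjadeg

*opesuv*: final sound = /v/, a voiced consonant → -ja → *opesuvja*.
The plural form *opesuvja* — last vowel /a/ (a non-high vowel) → -deg → *opesuvjadeg*.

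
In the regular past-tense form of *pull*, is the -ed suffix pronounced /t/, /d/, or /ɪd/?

The stem *pull* ends in a voiced sound other than /d/.
The -ed suffix is realized as /ɪd/ after /t, d/; as /t/ after other voiceless consonants; and as /d/ after other voiced sounds.
So -ed on *pull* is pronounced /d/.

/d/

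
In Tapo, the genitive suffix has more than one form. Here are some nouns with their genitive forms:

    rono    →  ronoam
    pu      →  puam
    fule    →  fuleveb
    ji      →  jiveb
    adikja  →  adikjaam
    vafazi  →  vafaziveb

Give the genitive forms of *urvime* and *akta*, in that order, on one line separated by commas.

urvimeveb, aktaam

The suffix is conditioned by the last vowel: -veb when the last vowel of the stem is a front vowel (*fule*, *ji*, *vafazi*); -am when the last vowel of the stem is a back vowel (*rono*, *pu*, *adikja*).
*urvime*: last vowel = /e/, a front vowel → -veb → *urvimeveb*.
*akta* — last vowel /a/ (a back vowel) → -am → *aktaam*.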